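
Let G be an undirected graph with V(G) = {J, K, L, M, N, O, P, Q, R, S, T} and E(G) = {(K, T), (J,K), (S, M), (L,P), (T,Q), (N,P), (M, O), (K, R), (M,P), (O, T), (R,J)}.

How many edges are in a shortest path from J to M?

4

Distance 0: J.
Distance 1: K, R.
Distance 2: T.
Distance 3: O, Q.
Distance 4: M — contains M.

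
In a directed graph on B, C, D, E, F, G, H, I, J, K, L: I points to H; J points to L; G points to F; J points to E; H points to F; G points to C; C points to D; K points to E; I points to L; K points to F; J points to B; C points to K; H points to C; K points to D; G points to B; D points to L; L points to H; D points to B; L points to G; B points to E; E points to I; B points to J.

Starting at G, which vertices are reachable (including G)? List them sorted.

B, C, D, E, F, G, H, I, J, K, L

Start at G.
Its neighbours: B, C, F.
Then their neighbours: D, E, J, K.
Then next layer: I, L.
Then next layer: H.
Every vertex is now reached.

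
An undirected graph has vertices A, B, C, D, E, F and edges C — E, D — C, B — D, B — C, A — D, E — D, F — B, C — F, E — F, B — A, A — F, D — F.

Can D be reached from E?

Yes

Explore from E.
Distance 1: reach C, D, F.
Found D.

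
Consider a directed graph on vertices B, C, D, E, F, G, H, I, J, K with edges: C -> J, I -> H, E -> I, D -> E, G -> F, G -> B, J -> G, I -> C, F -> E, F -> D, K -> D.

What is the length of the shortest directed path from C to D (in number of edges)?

Distance 0: C.
Distance 1: J.
Distance 2: G.
Distance 3: B, F.
Distance 4: D, E — contains D.

4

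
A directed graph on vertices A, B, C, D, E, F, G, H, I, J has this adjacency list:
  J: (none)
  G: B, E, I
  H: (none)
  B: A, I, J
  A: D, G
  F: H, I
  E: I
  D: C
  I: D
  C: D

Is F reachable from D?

Explore from D.
Distance 1: reach C.
The search from D is exhausted; no directed path reaches F.

No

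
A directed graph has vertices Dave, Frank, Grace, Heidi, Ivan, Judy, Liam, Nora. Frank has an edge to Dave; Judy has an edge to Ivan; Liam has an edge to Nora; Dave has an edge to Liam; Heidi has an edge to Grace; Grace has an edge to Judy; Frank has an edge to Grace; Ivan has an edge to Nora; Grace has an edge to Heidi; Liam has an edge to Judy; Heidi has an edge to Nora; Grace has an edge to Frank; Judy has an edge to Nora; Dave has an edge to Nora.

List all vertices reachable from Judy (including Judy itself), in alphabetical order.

Start at Judy.
Its neighbours: Ivan, Nora.
Nothing further is reachable.

Ivan, Judy, Nora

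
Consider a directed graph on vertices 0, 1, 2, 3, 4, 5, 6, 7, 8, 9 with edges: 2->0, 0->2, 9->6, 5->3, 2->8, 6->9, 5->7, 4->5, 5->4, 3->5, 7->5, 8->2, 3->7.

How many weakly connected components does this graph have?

4

From 0: component {0, 2, 8}.
From 1: component {1}.
From 3: component {3, 4, 5, 7}.
From 6: component {6, 9}.
That's 4 components.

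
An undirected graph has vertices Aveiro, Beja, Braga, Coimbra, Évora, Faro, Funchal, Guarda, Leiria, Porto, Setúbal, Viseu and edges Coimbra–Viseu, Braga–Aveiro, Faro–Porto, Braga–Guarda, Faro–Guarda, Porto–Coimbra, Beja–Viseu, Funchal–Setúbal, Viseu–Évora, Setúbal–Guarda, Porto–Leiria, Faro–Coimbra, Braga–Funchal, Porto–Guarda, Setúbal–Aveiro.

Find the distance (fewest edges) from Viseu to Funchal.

5

Distance 0: Viseu.
Distance 1: Beja, Coimbra, Évora.
Distance 2: Faro, Porto.
Distance 3: Guarda, Leiria.
Distance 4: Braga, Setúbal.
Distance 5: Aveiro, Funchal — contains Funchal.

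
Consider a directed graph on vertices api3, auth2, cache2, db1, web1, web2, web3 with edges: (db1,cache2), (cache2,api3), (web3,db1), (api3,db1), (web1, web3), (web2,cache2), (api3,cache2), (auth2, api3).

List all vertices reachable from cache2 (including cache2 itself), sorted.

api3, cache2, db1

Start at cache2.
Its neighbours: api3.
Then their neighbours: db1.
Nothing further is reachable.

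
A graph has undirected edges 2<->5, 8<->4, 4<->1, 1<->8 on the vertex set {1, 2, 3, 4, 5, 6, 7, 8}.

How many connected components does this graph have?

From 1: component {1, 4, 8}.
From 2: component {2, 5}.
From 3: component {3}.
From 6: component {6}.
From 7: component {7}.
That's 5 components.

5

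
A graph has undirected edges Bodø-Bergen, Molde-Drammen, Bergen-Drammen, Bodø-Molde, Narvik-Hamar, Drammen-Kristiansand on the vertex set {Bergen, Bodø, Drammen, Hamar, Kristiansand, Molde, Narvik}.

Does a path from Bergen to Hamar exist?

No

Explore from Bergen.
Distance 1: reach Bodø, Drammen.
Distance 2: reach Kristiansand, Molde.
The search is exhausted without reaching Hamar; it lies in a different component.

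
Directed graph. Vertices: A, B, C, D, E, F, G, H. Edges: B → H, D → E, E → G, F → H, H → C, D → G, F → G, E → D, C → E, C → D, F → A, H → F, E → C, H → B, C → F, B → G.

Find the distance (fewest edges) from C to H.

Distance 0: C.
Distance 1: D, E, F.
Distance 2: A, G, H — contains H.

2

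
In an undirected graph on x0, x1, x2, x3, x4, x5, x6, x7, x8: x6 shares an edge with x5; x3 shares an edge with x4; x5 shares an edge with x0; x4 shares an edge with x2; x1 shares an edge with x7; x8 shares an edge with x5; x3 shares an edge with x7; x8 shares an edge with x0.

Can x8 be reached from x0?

Explore from x0.
Distance 1: reach x5, x8.
Found x8.

Yes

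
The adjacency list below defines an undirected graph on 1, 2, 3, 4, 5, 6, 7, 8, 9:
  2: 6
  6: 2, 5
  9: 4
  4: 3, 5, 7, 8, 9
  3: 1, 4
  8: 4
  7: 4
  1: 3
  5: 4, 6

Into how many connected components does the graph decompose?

1

From 1: component {1, 2, 3, 4, 5, 6, 7, 8, 9}.
That's 1 component.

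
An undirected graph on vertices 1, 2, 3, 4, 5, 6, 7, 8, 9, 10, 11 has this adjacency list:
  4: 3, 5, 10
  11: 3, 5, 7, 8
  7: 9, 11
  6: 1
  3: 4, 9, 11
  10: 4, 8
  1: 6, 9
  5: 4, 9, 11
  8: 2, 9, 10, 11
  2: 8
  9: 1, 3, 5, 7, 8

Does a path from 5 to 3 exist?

Explore from 5.
Distance 1: reach 4, 9, 11.
Distance 2: reach 1, 3, 7, 8, 10.
Found 3.

Yes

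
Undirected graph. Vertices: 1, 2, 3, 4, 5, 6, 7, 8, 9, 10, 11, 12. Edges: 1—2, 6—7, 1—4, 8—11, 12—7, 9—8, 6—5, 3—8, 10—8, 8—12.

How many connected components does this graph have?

2

From 1: component {1, 2, 4}.
From 3: component {3, 5, 6, 7, 8, 9, 10, 11, 12}.
That's 2 components.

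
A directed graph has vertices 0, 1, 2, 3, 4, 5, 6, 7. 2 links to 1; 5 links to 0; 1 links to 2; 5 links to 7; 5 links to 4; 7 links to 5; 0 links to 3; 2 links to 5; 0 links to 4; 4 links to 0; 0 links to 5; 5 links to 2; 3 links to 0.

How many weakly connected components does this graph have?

From 0: component {0, 1, 2, 3, 4, 5, 7}.
From 6: component {6}.
That's 2 components.

2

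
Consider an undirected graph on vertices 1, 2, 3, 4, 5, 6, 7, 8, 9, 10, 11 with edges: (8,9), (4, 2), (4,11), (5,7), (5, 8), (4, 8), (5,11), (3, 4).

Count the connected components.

4

From 1: component {1}.
From 2: component {2, 3, 4, 5, 7, 8, 9, 11}.
From 6: component {6}.
From 10: component {10}.
That's 4 components.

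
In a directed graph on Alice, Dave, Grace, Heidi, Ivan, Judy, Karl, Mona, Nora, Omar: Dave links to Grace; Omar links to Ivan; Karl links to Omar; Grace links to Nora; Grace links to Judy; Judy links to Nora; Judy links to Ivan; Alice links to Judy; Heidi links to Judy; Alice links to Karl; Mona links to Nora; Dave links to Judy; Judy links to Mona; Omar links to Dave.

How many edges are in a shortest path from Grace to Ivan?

2

Distance 0: Grace.
Distance 1: Judy, Nora.
Distance 2: Ivan, Mona — contains Ivan.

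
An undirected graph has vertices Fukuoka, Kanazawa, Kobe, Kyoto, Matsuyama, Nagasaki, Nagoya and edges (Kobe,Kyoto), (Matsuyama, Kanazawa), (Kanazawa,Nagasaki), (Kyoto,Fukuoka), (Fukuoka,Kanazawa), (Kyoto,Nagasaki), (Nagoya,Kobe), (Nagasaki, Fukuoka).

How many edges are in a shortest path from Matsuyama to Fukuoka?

Distance 0: Matsuyama.
Distance 1: Kanazawa.
Distance 2: Fukuoka, Nagasaki — contains Fukuoka.

2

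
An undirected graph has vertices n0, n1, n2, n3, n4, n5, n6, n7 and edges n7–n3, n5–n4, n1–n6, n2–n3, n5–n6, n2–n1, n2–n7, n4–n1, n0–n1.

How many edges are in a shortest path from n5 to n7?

4

Distance 0: n5.
Distance 1: n4, n6.
Distance 2: n1.
Distance 3: n0, n2.
Distance 4: n3, n7 — contains n7.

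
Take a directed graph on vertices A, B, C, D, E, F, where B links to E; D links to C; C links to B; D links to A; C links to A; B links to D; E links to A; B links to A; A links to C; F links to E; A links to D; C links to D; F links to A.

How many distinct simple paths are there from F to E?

3

F→A→C→B→E
F→A→D→C→B→E
F→E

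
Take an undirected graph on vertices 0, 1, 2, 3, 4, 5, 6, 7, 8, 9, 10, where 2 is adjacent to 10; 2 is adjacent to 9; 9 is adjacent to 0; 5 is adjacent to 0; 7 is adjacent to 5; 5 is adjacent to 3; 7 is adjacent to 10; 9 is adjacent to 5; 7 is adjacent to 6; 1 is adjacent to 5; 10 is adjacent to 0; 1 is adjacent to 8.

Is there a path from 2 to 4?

Explore from 2.
Distance 1: reach 9, 10.
Distance 2: reach 0, 5, 7.
Distance 3: reach 1, 3, 6.
Distance 4: reach 8.
The search is exhausted without reaching 4; it lies in a different component.

No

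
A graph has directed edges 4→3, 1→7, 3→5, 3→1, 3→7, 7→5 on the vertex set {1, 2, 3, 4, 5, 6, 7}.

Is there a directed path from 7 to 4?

Explore from 7.
Distance 1: reach 5.
The search from 7 is exhausted; no directed path reaches 4.

No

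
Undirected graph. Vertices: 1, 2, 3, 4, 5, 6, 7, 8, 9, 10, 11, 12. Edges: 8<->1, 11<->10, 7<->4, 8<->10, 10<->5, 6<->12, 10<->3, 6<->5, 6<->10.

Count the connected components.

4

From 1: component {1, 3, 5, 6, 8, 10, 11, 12}.
From 2: component {2}.
From 4: component {4, 7}.
From 9: component {9}.
That's 4 components.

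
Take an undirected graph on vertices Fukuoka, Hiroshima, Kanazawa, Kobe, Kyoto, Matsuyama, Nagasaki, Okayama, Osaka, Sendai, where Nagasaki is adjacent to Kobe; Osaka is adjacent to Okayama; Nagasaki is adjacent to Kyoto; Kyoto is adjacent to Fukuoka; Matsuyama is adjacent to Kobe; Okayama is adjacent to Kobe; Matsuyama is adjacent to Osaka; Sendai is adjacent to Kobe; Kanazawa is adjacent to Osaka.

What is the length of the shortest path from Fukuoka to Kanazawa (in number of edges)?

Distance 0: Fukuoka.
Distance 1: Kyoto.
Distance 2: Nagasaki.
Distance 3: Kobe.
Distance 4: Matsuyama, Okayama, Sendai.
Distance 5: Osaka.
Distance 6: Kanazawa — contains Kanazawa.

6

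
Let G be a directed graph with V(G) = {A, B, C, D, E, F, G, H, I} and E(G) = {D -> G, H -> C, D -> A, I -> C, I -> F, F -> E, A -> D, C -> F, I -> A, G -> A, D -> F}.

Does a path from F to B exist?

No

Explore from F.
Distance 1: reach E.
The search from F is exhausted; no directed path reaches B.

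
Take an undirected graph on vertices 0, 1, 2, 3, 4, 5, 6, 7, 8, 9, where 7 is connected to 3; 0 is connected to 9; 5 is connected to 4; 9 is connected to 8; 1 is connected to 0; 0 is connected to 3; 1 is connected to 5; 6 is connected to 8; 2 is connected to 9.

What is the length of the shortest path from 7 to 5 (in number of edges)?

4

Distance 0: 7.
Distance 1: 3.
Distance 2: 0.
Distance 3: 1, 9.
Distance 4: 2, 5, 8 — contains 5.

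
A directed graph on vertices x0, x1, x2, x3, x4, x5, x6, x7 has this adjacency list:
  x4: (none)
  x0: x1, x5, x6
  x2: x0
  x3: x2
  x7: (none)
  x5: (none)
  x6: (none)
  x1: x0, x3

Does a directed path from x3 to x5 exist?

Explore from x3.
Distance 1: reach x2.
Distance 2: reach x0.
Distance 3: reach x1, x5, x6.
Found x5.

Yes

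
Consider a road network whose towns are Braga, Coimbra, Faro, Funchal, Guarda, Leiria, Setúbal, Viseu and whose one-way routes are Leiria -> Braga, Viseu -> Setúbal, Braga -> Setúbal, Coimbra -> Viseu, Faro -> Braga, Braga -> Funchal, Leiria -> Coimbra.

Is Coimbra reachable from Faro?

Explore from Faro.
Distance 1: reach Braga.
Distance 2: reach Funchal, Setúbal.
The search from Faro is exhausted; no directed path reaches Coimbra.

No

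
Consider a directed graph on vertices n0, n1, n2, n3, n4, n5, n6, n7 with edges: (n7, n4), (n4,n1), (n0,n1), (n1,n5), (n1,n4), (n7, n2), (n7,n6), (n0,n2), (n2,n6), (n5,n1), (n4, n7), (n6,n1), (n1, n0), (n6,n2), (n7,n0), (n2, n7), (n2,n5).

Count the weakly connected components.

2

From n0: component {n0, n1, n2, n4, n5, n6, n7}.
From n3: component {n3}.
That's 2 components.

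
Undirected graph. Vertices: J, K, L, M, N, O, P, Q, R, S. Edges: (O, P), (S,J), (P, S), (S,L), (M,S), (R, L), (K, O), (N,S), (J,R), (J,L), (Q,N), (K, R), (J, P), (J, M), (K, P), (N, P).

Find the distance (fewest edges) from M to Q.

3

Distance 0: M.
Distance 1: J, S.
Distance 2: L, N, P, R.
Distance 3: K, O, Q — contains Q.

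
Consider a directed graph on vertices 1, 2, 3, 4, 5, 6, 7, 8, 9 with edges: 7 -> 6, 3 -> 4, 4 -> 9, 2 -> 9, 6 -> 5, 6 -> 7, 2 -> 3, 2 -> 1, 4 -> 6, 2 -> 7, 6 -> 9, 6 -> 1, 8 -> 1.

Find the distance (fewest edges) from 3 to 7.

Distance 0: 3.
Distance 1: 4.
Distance 2: 6, 9.
Distance 3: 1, 5, 7 — contains 7.

3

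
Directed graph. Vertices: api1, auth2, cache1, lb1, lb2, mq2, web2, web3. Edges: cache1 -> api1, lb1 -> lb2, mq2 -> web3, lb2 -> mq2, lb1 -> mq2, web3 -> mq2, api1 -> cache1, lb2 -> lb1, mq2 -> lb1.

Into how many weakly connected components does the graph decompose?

4

From api1: component {api1, cache1}.
From auth2: component {auth2}.
From lb1: component {lb1, lb2, mq2, web3}.
From web2: component {web2}.
That's 4 components.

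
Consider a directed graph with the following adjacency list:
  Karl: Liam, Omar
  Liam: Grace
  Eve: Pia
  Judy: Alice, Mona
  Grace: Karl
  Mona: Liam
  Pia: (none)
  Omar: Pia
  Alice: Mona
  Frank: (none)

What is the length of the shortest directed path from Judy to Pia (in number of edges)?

6

Distance 0: Judy.
Distance 1: Alice, Mona.
Distance 2: Liam.
Distance 3: Grace.
Distance 4: Karl.
Distance 5: Omar.
Distance 6: Pia — contains Pia.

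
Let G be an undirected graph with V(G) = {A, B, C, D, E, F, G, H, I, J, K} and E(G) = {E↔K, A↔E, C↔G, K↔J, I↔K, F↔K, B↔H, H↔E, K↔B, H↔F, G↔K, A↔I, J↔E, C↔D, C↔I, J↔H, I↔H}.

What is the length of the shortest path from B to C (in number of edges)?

Distance 0: B.
Distance 1: H, K.
Distance 2: E, F, G, I, J.
Distance 3: A, C — contains C.

3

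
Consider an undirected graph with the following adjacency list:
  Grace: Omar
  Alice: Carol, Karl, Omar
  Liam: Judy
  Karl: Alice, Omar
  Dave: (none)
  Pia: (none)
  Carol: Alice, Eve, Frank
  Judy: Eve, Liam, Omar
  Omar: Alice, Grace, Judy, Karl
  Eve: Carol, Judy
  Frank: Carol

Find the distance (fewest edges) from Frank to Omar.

Distance 0: Frank.
Distance 1: Carol.
Distance 2: Alice, Eve.
Distance 3: Judy, Karl, Omar — contains Omar.

3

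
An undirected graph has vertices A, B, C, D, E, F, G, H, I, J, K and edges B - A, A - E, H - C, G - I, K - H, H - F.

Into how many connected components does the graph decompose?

From A: component {A, B, E}.
From C: component {C, F, H, K}.
From D: component {D}.
From G: component {G, I}.
From J: component {J}.
That's 5 components.

5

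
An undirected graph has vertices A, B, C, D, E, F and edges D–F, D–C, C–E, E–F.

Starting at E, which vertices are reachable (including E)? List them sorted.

C, D, E, F

Start at E.
Its neighbours: C, F.
Then their neighbours: D.
Nothing further is reachable.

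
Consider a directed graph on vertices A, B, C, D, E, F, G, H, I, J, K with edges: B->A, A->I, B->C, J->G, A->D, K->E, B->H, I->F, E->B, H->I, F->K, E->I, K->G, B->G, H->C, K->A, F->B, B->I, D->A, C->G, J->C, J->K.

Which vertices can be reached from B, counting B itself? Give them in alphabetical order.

Start at B.
Its neighbours: A, C, G, H, I.
Then their neighbours: D, F.
Then next layer: K.
Then next layer: E.
Nothing further is reachable.

A, B, C, D, E, F, G, H, I, K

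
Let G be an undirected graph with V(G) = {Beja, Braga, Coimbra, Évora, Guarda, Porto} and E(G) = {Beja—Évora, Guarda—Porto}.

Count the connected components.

From Beja: component {Beja, Évora}.
From Braga: component {Braga}.
From Coimbra: component {Coimbra}.
From Guarda: component {Guarda, Porto}.
That's 4 components.

4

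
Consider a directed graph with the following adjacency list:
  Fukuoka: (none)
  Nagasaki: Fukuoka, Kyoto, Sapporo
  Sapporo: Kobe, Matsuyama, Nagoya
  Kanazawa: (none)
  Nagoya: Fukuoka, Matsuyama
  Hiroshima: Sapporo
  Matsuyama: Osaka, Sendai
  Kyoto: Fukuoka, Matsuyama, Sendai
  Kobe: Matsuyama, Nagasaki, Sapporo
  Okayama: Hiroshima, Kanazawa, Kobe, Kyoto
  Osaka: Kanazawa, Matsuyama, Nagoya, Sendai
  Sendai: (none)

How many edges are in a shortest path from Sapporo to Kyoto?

3

Distance 0: Sapporo.
Distance 1: Kobe, Matsuyama, Nagoya.
Distance 2: Fukuoka, Nagasaki, Osaka, Sendai.
Distance 3: Kanazawa, Kyoto — contains Kyoto.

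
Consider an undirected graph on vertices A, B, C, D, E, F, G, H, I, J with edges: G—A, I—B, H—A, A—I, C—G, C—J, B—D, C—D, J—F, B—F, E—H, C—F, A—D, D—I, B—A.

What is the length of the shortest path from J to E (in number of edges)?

5

Distance 0: J.
Distance 1: C, F.
Distance 2: B, D, G.
Distance 3: A, I.
Distance 4: H.
Distance 5: E — contains E.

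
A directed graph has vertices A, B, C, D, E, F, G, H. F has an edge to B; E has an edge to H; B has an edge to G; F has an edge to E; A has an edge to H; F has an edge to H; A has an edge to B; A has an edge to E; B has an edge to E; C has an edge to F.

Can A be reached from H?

H has no outgoing edges, so nothing is reachable from it.

No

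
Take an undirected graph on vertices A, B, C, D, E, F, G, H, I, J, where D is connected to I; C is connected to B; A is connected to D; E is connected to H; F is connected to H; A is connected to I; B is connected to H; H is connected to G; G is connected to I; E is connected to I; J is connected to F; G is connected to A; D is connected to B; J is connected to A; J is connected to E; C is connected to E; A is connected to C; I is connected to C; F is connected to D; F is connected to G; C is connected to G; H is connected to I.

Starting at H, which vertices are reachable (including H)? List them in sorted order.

A, B, C, D, E, F, G, H, I, J

Start at H.
Its neighbours: B, E, F, G, I.
Then their neighbours: A, C, D, J.
Every vertex is now reached.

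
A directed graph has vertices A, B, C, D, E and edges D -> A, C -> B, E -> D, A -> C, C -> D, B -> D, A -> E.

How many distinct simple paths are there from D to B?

1

D→A→C→B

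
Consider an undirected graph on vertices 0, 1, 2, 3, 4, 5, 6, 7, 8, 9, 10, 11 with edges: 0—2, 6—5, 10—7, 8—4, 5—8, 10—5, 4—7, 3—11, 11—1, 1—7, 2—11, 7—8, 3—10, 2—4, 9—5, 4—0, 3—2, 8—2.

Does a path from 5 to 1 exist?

Explore from 5.
Distance 1: reach 6, 8, 9, 10.
Distance 2: reach 2, 3, 4, 7.
Distance 3: reach 0, 1, 11.
Found 1.

Yes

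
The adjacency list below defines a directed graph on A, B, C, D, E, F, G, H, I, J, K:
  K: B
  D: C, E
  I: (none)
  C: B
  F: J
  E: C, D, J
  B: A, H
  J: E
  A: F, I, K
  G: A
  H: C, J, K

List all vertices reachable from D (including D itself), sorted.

Start at D.
Its neighbours: C, E.
Then their neighbours: B, J.
Then next layer: A, H.
Then next layer: F, I, K.
Nothing further is reachable.

A, B, C, D, E, F, H, I, J, K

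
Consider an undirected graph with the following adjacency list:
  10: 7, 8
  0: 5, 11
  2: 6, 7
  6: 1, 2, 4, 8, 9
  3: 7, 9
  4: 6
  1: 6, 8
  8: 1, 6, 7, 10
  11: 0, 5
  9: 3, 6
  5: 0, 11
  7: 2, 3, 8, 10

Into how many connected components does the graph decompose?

From 0: component {0, 5, 11}.
From 1: component {1, 2, 3, 4, 6, 7, 8, 9, 10}.
That's 2 components.

2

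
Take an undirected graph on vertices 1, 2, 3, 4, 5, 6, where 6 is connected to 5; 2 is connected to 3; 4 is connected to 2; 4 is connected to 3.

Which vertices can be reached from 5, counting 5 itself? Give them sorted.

Start at 5.
Its neighbours: 6.
Nothing further is reachable.

5, 6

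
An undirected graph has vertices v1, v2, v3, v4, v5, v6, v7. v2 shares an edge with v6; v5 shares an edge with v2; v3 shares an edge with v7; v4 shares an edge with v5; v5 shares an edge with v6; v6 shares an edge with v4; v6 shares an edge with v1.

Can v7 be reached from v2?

Explore from v2.
Distance 1: reach v5, v6.
Distance 2: reach v1, v4.
The search is exhausted without reaching v7; it lies in a different component.

No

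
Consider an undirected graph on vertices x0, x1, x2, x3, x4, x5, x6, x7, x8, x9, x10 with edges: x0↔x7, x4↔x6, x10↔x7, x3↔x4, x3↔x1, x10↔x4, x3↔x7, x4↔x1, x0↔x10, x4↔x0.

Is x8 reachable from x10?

Explore from x10.
Distance 1: reach x0, x4, x7.
Distance 2: reach x1, x3, x6.
The search is exhausted without reaching x8; it lies in a different component.

No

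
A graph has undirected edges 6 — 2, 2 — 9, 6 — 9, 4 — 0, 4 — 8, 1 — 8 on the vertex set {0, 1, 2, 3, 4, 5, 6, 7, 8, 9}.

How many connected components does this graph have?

From 0: component {0, 1, 4, 8}.
From 2: component {2, 6, 9}.
From 3: component {3}.
From 5: component {5}.
From 7: component {7}.
That's 5 components.

5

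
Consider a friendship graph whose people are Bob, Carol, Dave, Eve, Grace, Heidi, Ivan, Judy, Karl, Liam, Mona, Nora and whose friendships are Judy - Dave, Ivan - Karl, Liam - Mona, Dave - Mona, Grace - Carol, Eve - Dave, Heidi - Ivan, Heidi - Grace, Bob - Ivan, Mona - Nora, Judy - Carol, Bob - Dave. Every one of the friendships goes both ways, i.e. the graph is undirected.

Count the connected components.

1

From Bob: component {Bob, Carol, Dave, Eve, Grace, Heidi, Ivan, Judy, Karl, Liam, Mona, Nora}.
That's 1 component.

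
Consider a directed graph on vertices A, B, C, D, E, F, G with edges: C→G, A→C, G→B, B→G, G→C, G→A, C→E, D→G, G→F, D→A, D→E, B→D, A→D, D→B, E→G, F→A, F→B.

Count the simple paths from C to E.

5

C→E
C→G→A→D→E
C→G→B→D→E
C→G→F→A→D→E
C→G→F→B→D→E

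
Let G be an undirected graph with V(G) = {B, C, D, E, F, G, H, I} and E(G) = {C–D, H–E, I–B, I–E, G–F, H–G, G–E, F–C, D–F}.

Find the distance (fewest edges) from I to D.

Distance 0: I.
Distance 1: B, E.
Distance 2: G, H.
Distance 3: F.
Distance 4: C, D — contains D.

4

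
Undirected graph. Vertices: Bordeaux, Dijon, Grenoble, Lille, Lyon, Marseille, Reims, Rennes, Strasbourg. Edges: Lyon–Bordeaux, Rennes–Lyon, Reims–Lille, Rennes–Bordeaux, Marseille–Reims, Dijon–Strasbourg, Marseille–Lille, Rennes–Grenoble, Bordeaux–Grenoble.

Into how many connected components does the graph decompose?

From Bordeaux: component {Bordeaux, Grenoble, Lyon, Rennes}.
From Dijon: component {Dijon, Strasbourg}.
From Lille: component {Lille, Marseille, Reims}.
That's 3 components.

3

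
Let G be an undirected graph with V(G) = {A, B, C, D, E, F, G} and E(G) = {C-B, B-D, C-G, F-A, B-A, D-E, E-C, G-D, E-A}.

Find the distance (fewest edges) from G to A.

Distance 0: G.
Distance 1: C, D.
Distance 2: B, E.
Distance 3: A — contains A.

3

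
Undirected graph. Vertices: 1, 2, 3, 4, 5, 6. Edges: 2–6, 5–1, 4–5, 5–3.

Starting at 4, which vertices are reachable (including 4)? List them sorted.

1, 3, 4, 5

Start at 4.
Its neighbours: 5.
Then their neighbours: 1, 3.
Nothing further is reachable.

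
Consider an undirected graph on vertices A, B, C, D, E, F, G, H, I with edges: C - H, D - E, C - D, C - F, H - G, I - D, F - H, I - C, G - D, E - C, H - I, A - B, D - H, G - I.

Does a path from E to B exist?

No

Explore from E.
Distance 1: reach C, D.
Distance 2: reach F, G, H, I.
The search is exhausted without reaching B; it lies in a different component.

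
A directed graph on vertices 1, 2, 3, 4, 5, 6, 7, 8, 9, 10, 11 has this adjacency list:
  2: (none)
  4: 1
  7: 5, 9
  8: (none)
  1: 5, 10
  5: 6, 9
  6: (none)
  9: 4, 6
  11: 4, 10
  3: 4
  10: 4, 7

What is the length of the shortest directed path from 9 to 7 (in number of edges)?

Distance 0: 9.
Distance 1: 4, 6.
Distance 2: 1.
Distance 3: 5, 10.
Distance 4: 7 — contains 7.

4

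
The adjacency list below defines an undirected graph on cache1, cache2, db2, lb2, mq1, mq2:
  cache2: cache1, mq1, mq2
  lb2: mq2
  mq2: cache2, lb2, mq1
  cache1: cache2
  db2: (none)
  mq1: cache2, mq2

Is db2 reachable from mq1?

Explore from mq1.
Distance 1: reach cache2, mq2.
Distance 2: reach cache1, lb2.
The search is exhausted without reaching db2; it lies in a different component.

No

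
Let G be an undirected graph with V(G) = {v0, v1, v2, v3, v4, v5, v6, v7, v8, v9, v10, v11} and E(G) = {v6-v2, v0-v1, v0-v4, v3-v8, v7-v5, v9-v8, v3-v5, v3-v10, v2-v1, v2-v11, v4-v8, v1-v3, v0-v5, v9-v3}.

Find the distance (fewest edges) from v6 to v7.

5

Distance 0: v6.
Distance 1: v2.
Distance 2: v1, v11.
Distance 3: v0, v3.
Distance 4: v4, v5, v8, v9, v10.
Distance 5: v7 — contains v7.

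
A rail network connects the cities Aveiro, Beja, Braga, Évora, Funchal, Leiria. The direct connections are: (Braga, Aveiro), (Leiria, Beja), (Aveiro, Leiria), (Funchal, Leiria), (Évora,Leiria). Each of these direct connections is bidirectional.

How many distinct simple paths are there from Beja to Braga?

1

Beja–Leiria–Aveiro–Braga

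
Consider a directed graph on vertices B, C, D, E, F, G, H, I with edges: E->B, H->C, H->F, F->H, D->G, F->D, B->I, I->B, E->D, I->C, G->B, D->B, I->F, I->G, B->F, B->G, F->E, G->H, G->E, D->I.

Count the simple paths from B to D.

10

B→F→D
B→F→E→D
B→G→E→D
B→G→H→F→D
B→G→H→F→E→D
B→I→F→D
B→I→F→E→D
B→I→G→E→D
B→I→G→H→F→D
B→I→G→H→F→E→D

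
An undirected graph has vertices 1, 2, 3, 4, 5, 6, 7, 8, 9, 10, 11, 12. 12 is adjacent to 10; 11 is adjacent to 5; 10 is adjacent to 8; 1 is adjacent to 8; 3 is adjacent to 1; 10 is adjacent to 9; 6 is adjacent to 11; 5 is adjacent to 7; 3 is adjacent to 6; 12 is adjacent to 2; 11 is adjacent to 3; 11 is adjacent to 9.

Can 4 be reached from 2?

No

Explore from 2.
Distance 1: reach 12.
Distance 2: reach 10.
Distance 3: reach 8, 9.
Distance 4: reach 1, 11.
Distance 5: reach 3, 5, 6.
Distance 6: reach 7.
The search is exhausted without reaching 4; it lies in a different component.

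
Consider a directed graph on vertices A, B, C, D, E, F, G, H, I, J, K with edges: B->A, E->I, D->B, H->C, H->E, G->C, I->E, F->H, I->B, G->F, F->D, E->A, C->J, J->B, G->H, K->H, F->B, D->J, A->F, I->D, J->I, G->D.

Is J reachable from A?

Explore from A.
Distance 1: reach F.
Distance 2: reach B, D, H.
Distance 3: reach C, E, J.
Found J.

Yes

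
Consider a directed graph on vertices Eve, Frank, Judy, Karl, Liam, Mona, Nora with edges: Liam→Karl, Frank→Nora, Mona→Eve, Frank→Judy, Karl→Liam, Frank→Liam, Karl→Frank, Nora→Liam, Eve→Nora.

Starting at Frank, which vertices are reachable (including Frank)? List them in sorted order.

Frank, Judy, Karl, Liam, Nora

Start at Frank.
Its neighbours: Judy, Liam, Nora.
Then their neighbours: Karl.
Nothing further is reachable.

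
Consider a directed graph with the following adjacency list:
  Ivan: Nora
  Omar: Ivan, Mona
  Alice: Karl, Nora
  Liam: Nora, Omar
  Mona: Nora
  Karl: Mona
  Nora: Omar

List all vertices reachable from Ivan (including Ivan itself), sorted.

Start at Ivan.
Its neighbours: Nora.
Then their neighbours: Omar.
Then next layer: Mona.
Nothing further is reachable.

Ivan, Mona, Nora, Omar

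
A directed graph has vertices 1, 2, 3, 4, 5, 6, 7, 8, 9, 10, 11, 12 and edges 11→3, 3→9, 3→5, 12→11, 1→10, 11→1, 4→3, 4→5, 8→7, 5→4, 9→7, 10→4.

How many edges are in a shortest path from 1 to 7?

Distance 0: 1.
Distance 1: 10.
Distance 2: 4.
Distance 3: 3, 5.
Distance 4: 9.
Distance 5: 7 — contains 7.

5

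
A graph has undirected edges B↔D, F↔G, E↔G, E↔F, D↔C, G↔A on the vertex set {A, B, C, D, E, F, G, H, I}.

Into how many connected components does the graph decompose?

4

From A: component {A, E, F, G}.
From B: component {B, C, D}.
From H: component {H}.
From I: component {I}.
That's 4 components.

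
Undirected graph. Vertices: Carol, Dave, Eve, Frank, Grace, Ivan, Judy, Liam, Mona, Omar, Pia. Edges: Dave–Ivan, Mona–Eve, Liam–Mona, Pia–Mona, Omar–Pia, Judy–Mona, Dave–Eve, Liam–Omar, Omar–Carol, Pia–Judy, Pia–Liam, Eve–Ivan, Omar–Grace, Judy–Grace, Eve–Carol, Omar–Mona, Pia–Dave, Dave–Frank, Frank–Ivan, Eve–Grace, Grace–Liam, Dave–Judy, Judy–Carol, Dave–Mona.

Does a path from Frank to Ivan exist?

Explore from Frank.
Distance 1: reach Dave, Ivan.
Found Ivan.

Yes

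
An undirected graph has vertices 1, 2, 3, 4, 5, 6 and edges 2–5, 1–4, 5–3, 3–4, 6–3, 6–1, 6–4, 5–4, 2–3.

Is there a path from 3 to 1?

Yes

Explore from 3.
Distance 1: reach 2, 4, 5, 6.
Distance 2: reach 1.
Found 1.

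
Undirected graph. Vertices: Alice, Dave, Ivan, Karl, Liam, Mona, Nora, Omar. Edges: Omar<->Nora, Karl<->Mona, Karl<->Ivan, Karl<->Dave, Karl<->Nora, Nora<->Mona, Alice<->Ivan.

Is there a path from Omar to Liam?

No

Explore from Omar.
Distance 1: reach Nora.
Distance 2: reach Karl, Mona.
Distance 3: reach Dave, Ivan.
Distance 4: reach Alice.
The search is exhausted without reaching Liam; it lies in a different component.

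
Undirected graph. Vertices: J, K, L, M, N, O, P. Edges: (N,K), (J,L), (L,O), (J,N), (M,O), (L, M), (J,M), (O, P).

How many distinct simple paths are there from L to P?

L–J–M–O–P
L–M–O–P
L–O–P

3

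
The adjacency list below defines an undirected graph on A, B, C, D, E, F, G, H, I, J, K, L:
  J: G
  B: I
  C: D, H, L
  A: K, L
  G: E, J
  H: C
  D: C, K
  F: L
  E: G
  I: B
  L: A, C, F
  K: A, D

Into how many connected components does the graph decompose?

3

From A: component {A, C, D, F, H, K, L}.
From B: component {B, I}.
From E: component {E, G, J}.
That's 3 components.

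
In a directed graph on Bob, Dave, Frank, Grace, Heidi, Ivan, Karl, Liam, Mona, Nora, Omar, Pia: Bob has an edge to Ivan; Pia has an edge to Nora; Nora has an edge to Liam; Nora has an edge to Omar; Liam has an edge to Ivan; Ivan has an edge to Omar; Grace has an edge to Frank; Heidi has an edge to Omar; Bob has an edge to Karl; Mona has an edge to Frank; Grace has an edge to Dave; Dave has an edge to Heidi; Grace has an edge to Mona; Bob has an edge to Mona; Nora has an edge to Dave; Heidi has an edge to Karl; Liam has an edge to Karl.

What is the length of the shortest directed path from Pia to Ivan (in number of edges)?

3

Distance 0: Pia.
Distance 1: Nora.
Distance 2: Dave, Liam, Omar.
Distance 3: Heidi, Ivan, Karl — contains Ivan.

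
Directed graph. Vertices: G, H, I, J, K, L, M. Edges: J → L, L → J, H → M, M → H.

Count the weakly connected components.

From G: component {G}.
From H: component {H, M}.
From I: component {I}.
From J: component {J, L}.
From K: component {K}.
That's 5 components.

5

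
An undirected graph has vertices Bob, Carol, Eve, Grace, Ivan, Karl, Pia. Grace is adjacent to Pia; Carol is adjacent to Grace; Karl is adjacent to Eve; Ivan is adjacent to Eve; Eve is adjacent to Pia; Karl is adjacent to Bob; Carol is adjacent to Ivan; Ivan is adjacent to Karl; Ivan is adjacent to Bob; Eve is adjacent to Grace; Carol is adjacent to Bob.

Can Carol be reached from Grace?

Yes

Explore from Grace.
Distance 1: reach Carol, Eve, Pia.
Found Carol.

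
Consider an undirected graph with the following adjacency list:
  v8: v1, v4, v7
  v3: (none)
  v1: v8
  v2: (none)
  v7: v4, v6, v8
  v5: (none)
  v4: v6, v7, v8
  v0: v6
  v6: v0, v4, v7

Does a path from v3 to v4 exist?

No

v3 has no edges, so nothing is reachable from it.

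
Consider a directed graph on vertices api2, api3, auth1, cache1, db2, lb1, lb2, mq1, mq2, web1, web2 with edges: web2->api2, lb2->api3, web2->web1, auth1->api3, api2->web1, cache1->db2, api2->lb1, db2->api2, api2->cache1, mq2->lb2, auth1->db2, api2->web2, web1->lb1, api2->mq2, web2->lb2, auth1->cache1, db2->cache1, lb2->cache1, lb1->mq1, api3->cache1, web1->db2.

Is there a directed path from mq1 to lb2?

No

mq1 has no outgoing edges, so nothing is reachable from it.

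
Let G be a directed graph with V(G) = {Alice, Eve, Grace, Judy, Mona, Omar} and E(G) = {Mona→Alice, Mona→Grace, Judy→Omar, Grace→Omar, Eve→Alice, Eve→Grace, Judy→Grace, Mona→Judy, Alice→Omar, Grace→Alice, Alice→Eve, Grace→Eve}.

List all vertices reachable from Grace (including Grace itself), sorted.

Alice, Eve, Grace, Omar

Start at Grace.
Its neighbours: Alice, Eve, Omar.
Nothing further is reachable.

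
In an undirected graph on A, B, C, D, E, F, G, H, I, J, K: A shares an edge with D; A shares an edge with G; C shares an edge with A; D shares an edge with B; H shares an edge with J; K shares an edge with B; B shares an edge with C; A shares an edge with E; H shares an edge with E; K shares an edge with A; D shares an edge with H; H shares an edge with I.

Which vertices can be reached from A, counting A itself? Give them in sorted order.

Start at A.
Its neighbours: C, D, E, G, K.
Then their neighbours: B, H.
Then next layer: I, J.
Nothing further is reachable.

A, B, C, D, E, G, H, I, J, K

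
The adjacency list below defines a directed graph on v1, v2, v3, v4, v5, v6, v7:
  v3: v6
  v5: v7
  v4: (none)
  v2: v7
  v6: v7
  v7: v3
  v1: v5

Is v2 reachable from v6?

No

Explore from v6.
Distance 1: reach v7.
Distance 2: reach v3.
The search from v6 is exhausted; no directed path reaches v2.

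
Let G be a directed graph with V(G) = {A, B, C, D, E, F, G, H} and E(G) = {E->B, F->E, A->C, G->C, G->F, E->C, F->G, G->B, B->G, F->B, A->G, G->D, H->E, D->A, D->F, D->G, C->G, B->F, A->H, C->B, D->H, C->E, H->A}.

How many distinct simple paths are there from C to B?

9

C→B
C→E→B
C→G→B
C→G→D→A→H→E→B
C→G→D→F→B
C→G→D→F→E→B
C→G→D→H→E→B
C→G→F→B
C→G→F→E→B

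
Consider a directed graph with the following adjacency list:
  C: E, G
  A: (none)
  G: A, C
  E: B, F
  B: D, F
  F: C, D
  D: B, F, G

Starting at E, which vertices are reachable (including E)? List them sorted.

A, B, C, D, E, F, G

Start at E.
Its neighbours: B, F.
Then their neighbours: C, D.
Then next layer: G.
Then next layer: A.
Every vertex is now reached.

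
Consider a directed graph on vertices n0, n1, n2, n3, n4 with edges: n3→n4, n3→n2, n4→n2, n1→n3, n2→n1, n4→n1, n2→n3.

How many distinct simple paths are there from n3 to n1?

3

n3→n2→n1
n3→n4→n1
n3→n4→n2→n1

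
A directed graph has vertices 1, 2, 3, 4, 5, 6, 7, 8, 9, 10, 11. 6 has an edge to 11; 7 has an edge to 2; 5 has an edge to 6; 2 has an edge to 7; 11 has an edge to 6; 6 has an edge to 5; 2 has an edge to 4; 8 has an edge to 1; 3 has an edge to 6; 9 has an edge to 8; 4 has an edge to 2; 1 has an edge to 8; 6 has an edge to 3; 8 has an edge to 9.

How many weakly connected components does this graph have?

4

From 1: component {1, 8, 9}.
From 2: component {2, 4, 7}.
From 3: component {3, 5, 6, 11}.
From 10: component {10}.
That's 4 components.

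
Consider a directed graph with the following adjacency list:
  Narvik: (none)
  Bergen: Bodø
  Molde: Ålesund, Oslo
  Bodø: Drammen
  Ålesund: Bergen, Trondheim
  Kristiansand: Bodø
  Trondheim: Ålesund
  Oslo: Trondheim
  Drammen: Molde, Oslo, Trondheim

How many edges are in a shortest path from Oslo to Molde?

6

Distance 0: Oslo.
Distance 1: Trondheim.
Distance 2: Ålesund.
Distance 3: Bergen.
Distance 4: Bodø.
Distance 5: Drammen.
Distance 6: Molde — contains Molde.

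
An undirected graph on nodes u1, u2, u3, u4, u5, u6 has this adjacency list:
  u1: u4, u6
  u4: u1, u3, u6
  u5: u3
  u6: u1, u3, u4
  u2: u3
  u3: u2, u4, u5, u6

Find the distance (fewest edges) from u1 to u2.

3

Distance 0: u1.
Distance 1: u4, u6.
Distance 2: u3.
Distance 3: u2, u5 — contains u2.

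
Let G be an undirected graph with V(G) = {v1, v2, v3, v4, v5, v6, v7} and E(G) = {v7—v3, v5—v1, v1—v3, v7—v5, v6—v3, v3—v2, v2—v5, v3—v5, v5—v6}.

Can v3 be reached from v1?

Explore from v1.
Distance 1: reach v3, v5.
Found v3.

Yes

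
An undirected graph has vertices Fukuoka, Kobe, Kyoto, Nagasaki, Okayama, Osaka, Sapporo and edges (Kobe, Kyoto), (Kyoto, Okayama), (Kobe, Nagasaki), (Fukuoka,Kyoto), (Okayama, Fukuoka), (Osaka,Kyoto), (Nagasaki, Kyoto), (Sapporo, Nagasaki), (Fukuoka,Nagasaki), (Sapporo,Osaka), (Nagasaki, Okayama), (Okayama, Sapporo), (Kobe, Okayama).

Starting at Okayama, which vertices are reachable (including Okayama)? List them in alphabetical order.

Fukuoka, Kobe, Kyoto, Nagasaki, Okayama, Osaka, Sapporo

Start at Okayama.
Its neighbours: Fukuoka, Kobe, Kyoto, Nagasaki, Sapporo.
Then their neighbours: Osaka.
Every vertex is now reached.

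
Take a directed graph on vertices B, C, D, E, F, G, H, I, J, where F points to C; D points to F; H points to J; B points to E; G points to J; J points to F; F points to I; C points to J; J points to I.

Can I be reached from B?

Explore from B.
Distance 1: reach E.
The search from B is exhausted; no directed path reaches I.

No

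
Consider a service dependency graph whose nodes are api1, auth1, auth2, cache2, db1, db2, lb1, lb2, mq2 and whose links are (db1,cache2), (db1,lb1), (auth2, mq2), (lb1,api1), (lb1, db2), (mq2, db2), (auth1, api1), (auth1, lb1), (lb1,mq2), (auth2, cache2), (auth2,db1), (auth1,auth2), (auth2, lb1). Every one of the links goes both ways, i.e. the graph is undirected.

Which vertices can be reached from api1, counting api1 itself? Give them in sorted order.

Start at api1.
Its neighbours: auth1, lb1.
Then their neighbours: auth2, db1, db2, mq2.
Then next layer: cache2.
Nothing further is reachable.

api1, auth1, auth2, cache2, db1, db2, lb1, mq2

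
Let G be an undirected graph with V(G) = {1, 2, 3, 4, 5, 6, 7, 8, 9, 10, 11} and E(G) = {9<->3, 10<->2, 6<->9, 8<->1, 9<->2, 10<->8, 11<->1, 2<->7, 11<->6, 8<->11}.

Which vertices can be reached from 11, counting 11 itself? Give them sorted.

1, 2, 3, 6, 7, 8, 9, 10, 11

Start at 11.
Its neighbours: 1, 6, 8.
Then their neighbours: 9, 10.
Then next layer: 2, 3.
Then next layer: 7.
Nothing further is reachable.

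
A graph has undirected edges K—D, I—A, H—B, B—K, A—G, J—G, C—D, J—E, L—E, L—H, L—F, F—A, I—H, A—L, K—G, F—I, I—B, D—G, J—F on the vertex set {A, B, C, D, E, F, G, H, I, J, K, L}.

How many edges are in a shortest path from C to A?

Distance 0: C.
Distance 1: D.
Distance 2: G, K.
Distance 3: A, B, J — contains A.

3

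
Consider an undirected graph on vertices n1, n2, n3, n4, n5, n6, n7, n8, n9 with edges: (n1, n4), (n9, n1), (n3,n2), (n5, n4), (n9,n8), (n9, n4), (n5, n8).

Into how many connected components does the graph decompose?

4

From n1: component {n1, n4, n5, n8, n9}.
From n2: component {n2, n3}.
From n6: component {n6}.
From n7: component {n7}.
That's 4 components.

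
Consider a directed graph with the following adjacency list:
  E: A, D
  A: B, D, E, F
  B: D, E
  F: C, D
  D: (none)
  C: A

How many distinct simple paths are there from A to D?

5

A→B→D
A→B→E→D
A→D
A→E→D
A→F→D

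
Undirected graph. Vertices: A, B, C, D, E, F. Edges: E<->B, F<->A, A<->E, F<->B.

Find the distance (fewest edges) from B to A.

Distance 0: B.
Distance 1: E, F.
Distance 2: A — contains A.

2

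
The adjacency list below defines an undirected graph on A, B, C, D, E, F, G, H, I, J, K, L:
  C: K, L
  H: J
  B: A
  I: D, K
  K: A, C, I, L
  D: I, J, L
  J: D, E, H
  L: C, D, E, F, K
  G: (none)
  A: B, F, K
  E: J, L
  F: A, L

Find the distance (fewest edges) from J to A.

4

Distance 0: J.
Distance 1: D, E, H.
Distance 2: I, L.
Distance 3: C, F, K.
Distance 4: A — contains A.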